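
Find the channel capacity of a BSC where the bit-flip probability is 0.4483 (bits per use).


H(p) = -p*log2(p) - (1-p)*log2(1-p) = -0.4483*log2(0.4483) - 0.5517*log2(0.5517) = 0.518891 + 0.473383 = 0.9923. C = 1 - H(p) = 1 - 0.9923 = 0.0077

0.0077 bits


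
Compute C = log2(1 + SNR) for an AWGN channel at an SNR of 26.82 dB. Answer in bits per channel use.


SNR_linear = 10^(26.82/10) = 480.8393; C = log2(1 + SNR_linear) = log2(1 + 480.8393) = 8.9124

8.9124 bits/channel use


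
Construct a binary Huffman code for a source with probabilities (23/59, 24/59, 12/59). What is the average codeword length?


Huffman construction (repeatedly merge the two least-probable nodes; each merge adds 1 bit to every symbol beneath it): 12/59 + 23/59 = 35/59; 24/59 + 35/59 = 1. Resulting codeword lengths (in the order the probabilities were given): (2, 1, 2). L_avg = sum(p_i * l_i) = 23/59*2 + 24/59*1 + 12/59*2 = 94/59 = 1.5932

1.5932 bits


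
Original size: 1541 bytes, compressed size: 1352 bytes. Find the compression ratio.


Ratio = original / compressed = 1541 / 1352 = 1.1398

1.1398


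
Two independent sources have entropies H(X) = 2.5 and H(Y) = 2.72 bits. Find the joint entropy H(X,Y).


For independent variables, H(X,Y) = H(X) + H(Y) = 2.5 + 2.72 = 5.22

5.22 bits


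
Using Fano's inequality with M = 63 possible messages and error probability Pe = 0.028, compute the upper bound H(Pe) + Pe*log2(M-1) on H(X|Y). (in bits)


H(Pe) = -Pe*log2(Pe) - (1-Pe)*log2(1-Pe) = -0.028*log2(0.028) - 0.972*log2(0.972) = 0.144436 + 0.039825 = 0.1843. Pe*log2(M-1) = 0.028*log2(62) = 0.166717. Bound = H(Pe) + Pe*log2(M-1) = 0.144436 + 0.039825 + 0.166717 = 0.351

0.351 bits


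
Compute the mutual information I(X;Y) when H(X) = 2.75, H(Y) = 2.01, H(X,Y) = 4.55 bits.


I(X;Y) = H(X) + H(Y) - H(X,Y) = 2.75 + 2.01 - 4.55 = 0.21

0.21 bits


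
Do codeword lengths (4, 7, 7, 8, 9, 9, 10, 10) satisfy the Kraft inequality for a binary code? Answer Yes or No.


Kraft sum = sum(2^(-l_i)) = 0.0879, need <= 1. Result: satisfied (a binary prefix-free code with these lengths exists)

Yes


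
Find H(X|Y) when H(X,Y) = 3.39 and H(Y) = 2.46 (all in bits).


H(X|Y) = H(X,Y) - H(Y) = 3.39 - 2.46 = 0.93

0.93 bits


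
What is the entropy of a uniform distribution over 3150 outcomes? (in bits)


H = log2(n) = log2(3150) = 11.6211

11.6211 bits


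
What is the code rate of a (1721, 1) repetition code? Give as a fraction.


Rate = k/n = 1/1721

1/1721


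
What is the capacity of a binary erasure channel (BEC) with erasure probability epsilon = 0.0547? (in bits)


C = 1 - epsilon = 1 - 0.0547 = 0.9453

0.9453 bits


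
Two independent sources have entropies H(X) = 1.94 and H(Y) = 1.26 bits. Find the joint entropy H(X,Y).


For independent variables, H(X,Y) = H(X) + H(Y) = 1.94 + 1.26 = 3.2

3.2 bits


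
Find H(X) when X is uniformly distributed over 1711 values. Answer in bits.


H = log2(n) = log2(1711) = 10.7406

10.7406 bits


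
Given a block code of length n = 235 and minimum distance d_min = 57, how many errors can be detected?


Detection capability = d_min - 1 = 57 - 1 = 56

56 errors


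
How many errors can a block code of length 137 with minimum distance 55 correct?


Correction capability = floor((d-1)/2) = floor((55-1)/2) = 27

27 errors


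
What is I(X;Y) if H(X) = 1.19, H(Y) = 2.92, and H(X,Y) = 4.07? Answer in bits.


I(X;Y) = H(X) + H(Y) - H(X,Y) = 1.19 + 2.92 - 4.07 = 0.04

0.04 bits


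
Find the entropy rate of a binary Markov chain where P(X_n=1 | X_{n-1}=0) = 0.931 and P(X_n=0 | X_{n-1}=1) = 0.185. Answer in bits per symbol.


Stationary distribution: pi_0 = p10/(p01+p10) = 0.1658, pi_1 = 0.8342. Entropy rate H' = pi_0*H(p01) + pi_1*H(p10) = 0.1658*0.3622 + 0.8342*0.6909 = 0.6364

0.6364 bits/symbol


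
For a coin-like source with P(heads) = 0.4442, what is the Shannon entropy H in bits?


H = -p*log2(p) - (1-p)*log2(1-p). -0.4442*log2(0.4442) = 0.520033; -0.5558*log2(0.5558) = 0.470964. H = 0.520033 + 0.470964 = 0.991

0.991 bits


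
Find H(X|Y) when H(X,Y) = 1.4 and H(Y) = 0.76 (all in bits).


H(X|Y) = H(X,Y) - H(Y) = 1.4 - 0.76 = 0.64

0.64 bits


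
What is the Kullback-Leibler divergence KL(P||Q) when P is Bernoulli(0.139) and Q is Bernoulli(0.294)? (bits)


KL = p*log2(p/q) + (1-p)*log2((1-p)/(1-q)) = 0.139*log2(0.139/0.294) + 0.861*log2(0.861/0.706) = 0.0963

0.0963 bits


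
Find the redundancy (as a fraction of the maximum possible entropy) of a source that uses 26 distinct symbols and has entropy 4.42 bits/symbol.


H_max = log2(K) = log2(26) = 4.7004 bits/symbol. Redundancy = 1 - H/H_max = 1 - 4.42/4.7004 = 1 - 0.9403 = 0.0597

0.0597


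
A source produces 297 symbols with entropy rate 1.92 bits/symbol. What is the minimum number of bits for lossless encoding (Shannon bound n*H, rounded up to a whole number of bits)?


Minimum bits >= n * H = 297 * 1.92 = 570.24, rounded up to a whole number of bits = 571

571 bits


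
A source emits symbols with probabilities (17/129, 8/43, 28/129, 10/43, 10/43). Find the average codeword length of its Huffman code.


Huffman construction (repeatedly merge the two least-probable nodes; each merge adds 1 bit to every symbol beneath it): 17/129 + 8/43 = 41/129; 28/129 + 10/43 = 58/129; 10/43 + 41/129 = 71/129; 58/129 + 71/129 = 1. Resulting codeword lengths (in the order the probabilities were given): (3, 3, 2, 2, 2). L_avg = sum(p_i * l_i) = 17/129*3 + 8/43*3 + 28/129*2 + 10/43*2 + 10/43*2 = 299/129 = 2.3178

2.3178 bits


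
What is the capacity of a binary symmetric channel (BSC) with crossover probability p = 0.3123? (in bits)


H(p) = -p*log2(p) - (1-p)*log2(1-p) = -0.3123*log2(0.3123) - 0.6877*log2(0.6877) = 0.524350 + 0.371460 = 0.8958. C = 1 - H(p) = 1 - 0.8958 = 0.1042

0.1042 bits


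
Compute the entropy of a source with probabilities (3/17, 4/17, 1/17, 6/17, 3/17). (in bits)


H = -sum(p_i * log2(p_i)). Terms: -(3/17)*log2(3/17) = 0.441618; -(4/17)*log2(4/17) = 0.491168; -(1/17)*log2(1/17) = 0.240439; -(6/17)*log2(6/17) = 0.530294; -(3/17)*log2(3/17) = 0.441618. H = 0.441618 + 0.491168 + 0.240439 + 0.530294 + 0.441618 = 2.1451

2.1451 bits


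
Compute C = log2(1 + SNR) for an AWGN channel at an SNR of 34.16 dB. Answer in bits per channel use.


SNR_linear = 10^(34.16/10) = 2606.1535; C = log2(1 + SNR_linear) = log2(1 + 2606.1535) = 11.3483

11.3483 bits/channel use


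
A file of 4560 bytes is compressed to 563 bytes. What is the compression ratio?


Ratio = original / compressed = 4560 / 563 = 8.0995

8.0995


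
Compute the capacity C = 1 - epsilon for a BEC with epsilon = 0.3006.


C = 1 - epsilon = 1 - 0.3006 = 0.6994

0.6994 bits


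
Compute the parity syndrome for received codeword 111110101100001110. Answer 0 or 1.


Syndrome = XOR of all bits = 1 XOR 1 XOR 1 XOR 1 XOR 1 XOR 0 XOR 1 XOR 0 XOR 1 XOR 1 XOR 0 XOR 0 XOR 0 XOR 0 XOR 1 XOR 1 XOR 1 XOR 0 = 1

1


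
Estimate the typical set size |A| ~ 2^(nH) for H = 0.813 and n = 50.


log2|A_typical| = nH = 50 * 0.813 = 40.65, so |A_typical| ~ 2^40.65 = 1.725e+12

1.725e+12


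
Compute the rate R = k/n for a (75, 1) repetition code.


Rate = k/n = 1/75

1/75


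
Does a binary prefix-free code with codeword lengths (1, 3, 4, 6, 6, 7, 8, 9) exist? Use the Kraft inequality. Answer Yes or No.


Kraft sum = sum(2^(-l_i)) = 0.7324, need <= 1. Result: satisfied (a binary prefix-free code with these lengths exists)

Yes


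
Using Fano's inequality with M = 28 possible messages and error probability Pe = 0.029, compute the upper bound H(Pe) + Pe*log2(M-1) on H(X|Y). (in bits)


H(Pe) = -Pe*log2(Pe) - (1-Pe)*log2(1-Pe) = -0.029*log2(0.029) - 0.971*log2(0.971) = 0.148126 + 0.041226 = 0.1894. Pe*log2(M-1) = 0.029*log2(27) = 0.137892. Bound = H(Pe) + Pe*log2(M-1) = 0.148126 + 0.041226 + 0.137892 = 0.3272

0.3272 bits


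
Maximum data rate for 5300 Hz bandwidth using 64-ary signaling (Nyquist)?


Rate = 2 * B * log2(M) = 2 * 5300 * 6.0 = 63600.0

63600.0 bps


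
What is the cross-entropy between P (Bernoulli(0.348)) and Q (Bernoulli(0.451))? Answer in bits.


H(P,Q) = -p*log2(q) - (1-p)*log2(1-q). -0.348*log2(0.451) = 0.399783; -0.652*log2(0.549) = 0.564060. H(P,Q) = 0.399783 + 0.564060 = 0.9638

0.9638 bits


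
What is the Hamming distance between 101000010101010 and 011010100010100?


Count differing positions: ^ ^ . . ^ . ^ ^ . ^ ^ ^ ^ ^ . = 10 differences

10


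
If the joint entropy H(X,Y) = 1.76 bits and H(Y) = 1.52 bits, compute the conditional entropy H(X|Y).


H(X|Y) = H(X,Y) - H(Y) = 1.76 - 1.52 = 0.24

0.24 bits


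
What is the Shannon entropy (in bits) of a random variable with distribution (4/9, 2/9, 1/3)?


H = -sum(p_i * log2(p_i)). Terms: -(4/9)*log2(4/9) = 0.519967; -(2/9)*log2(2/9) = 0.482206; -(1/3)*log2(1/3) = 0.528321. H = 0.519967 + 0.482206 + 0.528321 = 1.5305

1.5305 bits


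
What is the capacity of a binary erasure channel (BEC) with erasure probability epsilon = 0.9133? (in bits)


C = 1 - epsilon = 1 - 0.9133 = 0.0867

0.0867 bits


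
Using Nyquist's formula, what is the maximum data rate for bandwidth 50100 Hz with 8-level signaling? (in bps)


Rate = 2 * B * log2(M) = 2 * 50100 * 3.0 = 300600.0

300600.0 bps


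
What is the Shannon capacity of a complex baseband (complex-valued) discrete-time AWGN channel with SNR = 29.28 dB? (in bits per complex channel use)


SNR_linear = 10^(29.28/10) = 847.2274; C = log2(1 + SNR_linear) = log2(1 + 847.2274) = 9.7283

9.7283 bits/channel use


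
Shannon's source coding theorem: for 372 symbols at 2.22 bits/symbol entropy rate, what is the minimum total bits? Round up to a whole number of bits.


Minimum bits >= n * H = 372 * 2.22 = 825.84, rounded up to a whole number of bits = 826

826 bits


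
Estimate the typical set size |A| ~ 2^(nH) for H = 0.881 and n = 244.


log2|A_typical| = nH = 244 * 0.881 = 214.964, so |A_typical| ~ 2^214.964 = 5.136e+64

5.136e+64


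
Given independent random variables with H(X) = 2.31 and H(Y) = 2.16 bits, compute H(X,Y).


For independent variables, H(X,Y) = H(X) + H(Y) = 2.31 + 2.16 = 4.47

4.47 bits


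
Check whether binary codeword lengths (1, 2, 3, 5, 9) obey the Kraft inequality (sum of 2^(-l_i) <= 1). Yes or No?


Kraft sum = sum(2^(-l_i)) = 0.9082, need <= 1. Result: satisfied (a binary prefix-free code with these lengths exists)

Yes


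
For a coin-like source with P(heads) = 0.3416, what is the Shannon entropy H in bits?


H = -p*log2(p) - (1-p)*log2(1-p). -0.3416*log2(0.3416) = 0.529350; -0.6584*log2(0.6584) = 0.396991. H = 0.529350 + 0.396991 = 0.9263

0.9263 bits


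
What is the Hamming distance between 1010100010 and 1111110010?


Count differing positions: . ^ . ^ . ^ . . . . = 3 differences

3


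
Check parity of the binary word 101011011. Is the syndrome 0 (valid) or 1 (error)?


Syndrome = XOR of all bits = 1 XOR 0 XOR 1 XOR 0 XOR 1 XOR 1 XOR 0 XOR 1 XOR 1 = 0

0


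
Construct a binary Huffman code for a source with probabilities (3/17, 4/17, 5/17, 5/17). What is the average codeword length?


Huffman construction (repeatedly merge the two least-probable nodes; each merge adds 1 bit to every symbol beneath it): 3/17 + 4/17 = 7/17; 5/17 + 5/17 = 10/17; 7/17 + 10/17 = 1. Resulting codeword lengths (in the order the probabilities were given): (2, 2, 2, 2). L_avg = sum(p_i * l_i) = 3/17*2 + 4/17*2 + 5/17*2 + 5/17*2 = 2

2.0 bits


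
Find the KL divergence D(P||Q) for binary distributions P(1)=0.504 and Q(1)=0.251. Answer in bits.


KL = p*log2(p/q) + (1-p)*log2((1-p)/(1-q)) = 0.504*log2(0.504/0.251) + 0.496*log2(0.496/0.749) = 0.212

0.212 bits


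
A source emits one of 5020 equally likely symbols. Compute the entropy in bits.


H = log2(n) = log2(5020) = 12.2935

12.2935 bits


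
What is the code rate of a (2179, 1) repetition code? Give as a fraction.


Rate = k/n = 1/2179

1/2179


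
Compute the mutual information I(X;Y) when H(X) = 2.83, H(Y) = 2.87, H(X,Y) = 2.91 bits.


I(X;Y) = H(X) + H(Y) - H(X,Y) = 2.83 + 2.87 - 2.91 = 2.79

2.79 bits


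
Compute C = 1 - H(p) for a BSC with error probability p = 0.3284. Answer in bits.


H(p) = -p*log2(p) - (1-p)*log2(1-p) = -0.3284*log2(0.3284) - 0.6716*log2(0.6716) = 0.527566 + 0.385717 = 0.9133. C = 1 - H(p) = 1 - 0.9133 = 0.0867

0.0867 bits


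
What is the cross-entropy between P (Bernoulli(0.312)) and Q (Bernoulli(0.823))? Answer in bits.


H(P,Q) = -p*log2(q) - (1-p)*log2(1-q). -0.312*log2(0.823) = 0.087683; -0.688*log2(0.177) = 1.718747. H(P,Q) = 0.087683 + 1.718747 = 1.8064

1.8064 bits


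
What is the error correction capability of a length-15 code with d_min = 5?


Correction capability = floor((d-1)/2) = floor((5-1)/2) = 2

2 errors


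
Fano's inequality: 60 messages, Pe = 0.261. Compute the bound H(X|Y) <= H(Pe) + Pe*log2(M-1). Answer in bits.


H(Pe) = -Pe*log2(Pe) - (1-Pe)*log2(1-Pe) = -0.261*log2(0.261) - 0.739*log2(0.739) = 0.505786 + 0.322465 = 0.8283. Pe*log2(M-1) = 0.261*log2(59) = 1.535370. Bound = H(Pe) + Pe*log2(M-1) = 0.505786 + 0.322465 + 1.535370 = 2.3636

2.3636 bits


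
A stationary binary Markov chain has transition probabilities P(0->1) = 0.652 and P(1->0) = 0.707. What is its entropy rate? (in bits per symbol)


Stationary distribution: pi_0 = p10/(p01+p10) = 0.5202, pi_1 = 0.4798. Entropy rate H' = pi_0*H(p01) + pi_1*H(p10) = 0.5202*0.9323 + 0.4798*0.8726 = 0.9036

0.9036 bits/symbol


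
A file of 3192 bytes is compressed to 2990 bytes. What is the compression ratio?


Ratio = original / compressed = 3192 / 2990 = 1.0676

1.0676


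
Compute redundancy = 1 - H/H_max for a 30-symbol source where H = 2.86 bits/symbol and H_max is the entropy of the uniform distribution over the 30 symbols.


H_max = log2(K) = log2(30) = 4.9069 bits/symbol. Redundancy = 1 - H/H_max = 1 - 2.86/4.9069 = 1 - 0.5829 = 0.4171

0.4171


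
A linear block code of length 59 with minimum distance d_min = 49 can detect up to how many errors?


Detection capability = d_min - 1 = 49 - 1 = 48

48 errors


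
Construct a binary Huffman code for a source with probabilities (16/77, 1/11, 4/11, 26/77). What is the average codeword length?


Huffman construction (repeatedly merge the two least-probable nodes; each merge adds 1 bit to every symbol beneath it): 1/11 + 16/77 = 23/77; 23/77 + 26/77 = 7/11; 4/11 + 7/11 = 1. Resulting codeword lengths (in the order the probabilities were given): (3, 3, 1, 2). L_avg = sum(p_i * l_i) = 16/77*3 + 1/11*3 + 4/11*1 + 26/77*2 = 149/77 = 1.9351

1.9351 bits


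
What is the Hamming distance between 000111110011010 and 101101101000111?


Count differing positions: ^ . ^ . ^ . . ^ ^ . ^ ^ ^ . ^ = 9 differences

9


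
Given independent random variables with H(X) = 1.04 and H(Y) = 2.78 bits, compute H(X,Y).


For independent variables, H(X,Y) = H(X) + H(Y) = 1.04 + 2.78 = 3.82

3.82 bits


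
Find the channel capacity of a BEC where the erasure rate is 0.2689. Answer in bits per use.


C = 1 - epsilon = 1 - 0.2689 = 0.7311

0.7311 bits


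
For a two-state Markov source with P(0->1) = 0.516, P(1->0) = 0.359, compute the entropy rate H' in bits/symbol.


Stationary distribution: pi_0 = p10/(p01+p10) = 0.4103, pi_1 = 0.5897. Entropy rate H' = pi_0*H(p01) + pi_1*H(p10) = 0.4103*0.9993 + 0.5897*0.9418 = 0.9654

0.9654 bits/symbol


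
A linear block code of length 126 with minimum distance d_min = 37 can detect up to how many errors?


Detection capability = d_min - 1 = 37 - 1 = 36

36 errors


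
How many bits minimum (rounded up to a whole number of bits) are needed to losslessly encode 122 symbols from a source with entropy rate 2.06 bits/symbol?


Minimum bits >= n * H = 122 * 2.06 = 251.32, rounded up to a whole number of bits = 252

252 bits


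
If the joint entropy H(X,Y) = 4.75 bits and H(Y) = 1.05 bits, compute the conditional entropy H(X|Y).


H(X|Y) = H(X,Y) - H(Y) = 4.75 - 1.05 = 3.7

3.7 bits


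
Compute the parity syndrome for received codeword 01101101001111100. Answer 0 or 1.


Syndrome = XOR of all bits = 0 XOR 1 XOR 1 XOR 0 XOR 1 XOR 1 XOR 0 XOR 1 XOR 0 XOR 0 XOR 1 XOR 1 XOR 1 XOR 1 XOR 1 XOR 0 XOR 0 = 0

0


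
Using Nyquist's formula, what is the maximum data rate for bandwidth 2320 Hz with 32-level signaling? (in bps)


Rate = 2 * B * log2(M) = 2 * 2320 * 5.0 = 23200.0

23200.0 bps


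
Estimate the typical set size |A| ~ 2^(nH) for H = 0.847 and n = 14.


log2|A_typical| = nH = 14 * 0.847 = 11.858, so |A_typical| ~ 2^11.858 = 3.712e+03

3.712e+03


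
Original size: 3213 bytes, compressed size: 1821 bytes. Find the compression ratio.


Ratio = original / compressed = 3213 / 1821 = 1.7644

1.7644


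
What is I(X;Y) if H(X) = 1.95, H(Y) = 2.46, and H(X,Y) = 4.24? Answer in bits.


I(X;Y) = H(X) + H(Y) - H(X,Y) = 1.95 + 2.46 - 4.24 = 0.17

0.17 bits


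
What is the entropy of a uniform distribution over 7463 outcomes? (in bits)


H = log2(n) = log2(7463) = 12.8655

12.8655 bits


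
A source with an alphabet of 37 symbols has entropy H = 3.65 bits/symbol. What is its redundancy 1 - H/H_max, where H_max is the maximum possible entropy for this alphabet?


H_max = log2(K) = log2(37) = 5.2095 bits/symbol. Redundancy = 1 - H/H_max = 1 - 3.65/5.2095 = 1 - 0.7006 = 0.2994

0.2994


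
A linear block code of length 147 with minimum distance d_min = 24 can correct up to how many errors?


Correction capability = floor((d-1)/2) = floor((24-1)/2) = 11

11 errors


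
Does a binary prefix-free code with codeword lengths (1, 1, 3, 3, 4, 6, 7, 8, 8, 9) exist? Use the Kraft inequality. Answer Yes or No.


Kraft sum = sum(2^(-l_i)) = 1.3457, need <= 1. Result: violated (a binary prefix-free code with these lengths cannot exist)

No


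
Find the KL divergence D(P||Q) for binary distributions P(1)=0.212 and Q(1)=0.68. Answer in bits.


KL = p*log2(p/q) + (1-p)*log2((1-p)/(1-q)) = 0.212*log2(0.212/0.68) + 0.788*log2(0.788/0.32) = 0.668

0.668 bits


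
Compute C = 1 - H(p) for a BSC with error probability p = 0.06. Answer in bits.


H(p) = -p*log2(p) - (1-p)*log2(1-p) = -0.06*log2(0.06) - 0.94*log2(0.94) = 0.243534 + 0.083911 = 0.3274. C = 1 - H(p) = 1 - 0.3274 = 0.6726

0.6726 bits


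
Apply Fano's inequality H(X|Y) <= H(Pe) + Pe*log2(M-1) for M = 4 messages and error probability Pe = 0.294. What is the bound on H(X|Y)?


H(Pe) = -Pe*log2(Pe) - (1-Pe)*log2(1-Pe) = -0.294*log2(0.294) - 0.706*log2(0.706) = 0.519237 + 0.354595 = 0.8738. Pe*log2(M-1) = 0.294*log2(3) = 0.465979. Bound = H(Pe) + Pe*log2(M-1) = 0.519237 + 0.354595 + 0.465979 = 1.3398

1.3398 bits


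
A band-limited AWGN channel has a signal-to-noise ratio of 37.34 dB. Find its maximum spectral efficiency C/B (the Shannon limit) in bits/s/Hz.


SNR_linear = 10^(37.34/10) = 5420.0089; C/B = log2(1 + SNR_linear) = log2(1 + 5420.0089) = 12.4043

12.4043 bits/s/Hz


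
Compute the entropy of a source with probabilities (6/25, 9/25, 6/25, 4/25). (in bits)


H = -sum(p_i * log2(p_i)). Terms: -(6/25)*log2(6/25) = 0.494134; -(9/25)*log2(9/25) = 0.530615; -(6/25)*log2(6/25) = 0.494134; -(4/25)*log2(4/25) = 0.423017. H = 0.494134 + 0.530615 + 0.494134 + 0.423017 = 1.9419

1.9419 bits


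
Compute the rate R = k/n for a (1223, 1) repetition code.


Rate = k/n = 1/1223

1/1223


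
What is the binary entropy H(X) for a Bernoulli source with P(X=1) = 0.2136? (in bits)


H = -p*log2(p) - (1-p)*log2(1-p). -0.2136*log2(0.2136) = 0.475691; -0.7864*log2(0.7864) = 0.272617. H = 0.475691 + 0.272617 = 0.7483

0.7483 bits


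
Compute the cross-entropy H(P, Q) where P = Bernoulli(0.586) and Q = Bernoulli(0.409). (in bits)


H(P,Q) = -p*log2(q) - (1-p)*log2(1-q). -0.586*log2(0.409) = 0.755839; -0.414*log2(0.591) = 0.314131. H(P,Q) = 0.755839 + 0.314131 = 1.07

1.07 bits


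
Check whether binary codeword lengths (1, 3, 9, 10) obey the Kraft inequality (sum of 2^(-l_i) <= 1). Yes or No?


Kraft sum = sum(2^(-l_i)) = 0.6279, need <= 1. Result: satisfied (a binary prefix-free code with these lengths exists)

Yes


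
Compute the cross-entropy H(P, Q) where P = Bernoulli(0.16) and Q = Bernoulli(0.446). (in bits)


H(P,Q) = -p*log2(q) - (1-p)*log2(1-q). -0.16*log2(0.446) = 0.186382; -0.84*log2(0.554) = 0.715715. H(P,Q) = 0.186382 + 0.715715 = 0.9021

0.9021 bits


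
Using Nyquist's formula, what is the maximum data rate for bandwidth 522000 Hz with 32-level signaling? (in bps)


Rate = 2 * B * log2(M) = 2 * 522000 * 5.0 = 5220000.0

5220000.0 bps


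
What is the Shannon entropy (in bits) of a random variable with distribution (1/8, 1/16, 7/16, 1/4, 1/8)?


H = -sum(p_i * log2(p_i)). Terms: -(1/8)*log2(1/8) = 0.375000; -(1/16)*log2(1/16) = 0.250000; -(7/16)*log2(7/16) = 0.521782; -(1/4)*log2(1/4) = 0.500000; -(1/8)*log2(1/8) = 0.375000. H = 0.375000 + 0.250000 + 0.521782 + 0.500000 + 0.375000 = 2.0218

2.0218 bits


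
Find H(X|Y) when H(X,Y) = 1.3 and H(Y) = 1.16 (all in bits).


H(X|Y) = H(X,Y) - H(Y) = 1.3 - 1.16 = 0.14

0.14 bits


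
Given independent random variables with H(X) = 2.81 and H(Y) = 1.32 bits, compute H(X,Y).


For independent variables, H(X,Y) = H(X) + H(Y) = 2.81 + 1.32 = 4.13

4.13 bits


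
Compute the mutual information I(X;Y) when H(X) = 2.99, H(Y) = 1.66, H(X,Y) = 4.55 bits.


I(X;Y) = H(X) + H(Y) - H(X,Y) = 2.99 + 1.66 - 4.55 = 0.1

0.1 bits


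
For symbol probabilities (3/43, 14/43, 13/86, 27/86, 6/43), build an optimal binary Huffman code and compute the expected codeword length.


Huffman construction (repeatedly merge the two least-probable nodes; each merge adds 1 bit to every symbol beneath it): 3/43 + 6/43 = 9/43; 13/86 + 9/43 = 31/86; 27/86 + 14/43 = 55/86; 31/86 + 55/86 = 1. Resulting codeword lengths (in the order the probabilities were given): (3, 2, 2, 2, 3). L_avg = sum(p_i * l_i) = 3/43*3 + 14/43*2 + 13/86*2 + 27/86*2 + 6/43*3 = 95/43 = 2.2093

2.2093 bits


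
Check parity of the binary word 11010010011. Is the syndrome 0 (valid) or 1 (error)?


Syndrome = XOR of all bits = 1 XOR 1 XOR 0 XOR 1 XOR 0 XOR 0 XOR 1 XOR 0 XOR 0 XOR 1 XOR 1 = 0

0


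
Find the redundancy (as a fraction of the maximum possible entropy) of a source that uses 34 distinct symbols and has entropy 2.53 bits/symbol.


H_max = log2(K) = log2(34) = 5.0875 bits/symbol. Redundancy = 1 - H/H_max = 1 - 2.53/5.0875 = 1 - 0.4973 = 0.5027

0.5027


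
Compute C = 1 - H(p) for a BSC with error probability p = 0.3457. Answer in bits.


H(p) = -p*log2(p) - (1-p)*log2(1-p) = -0.3457*log2(0.3457) - 0.6543*log2(0.6543) = 0.529753 + 0.400416 = 0.9302. C = 1 - H(p) = 1 - 0.9302 = 0.0698

0.0698 bits


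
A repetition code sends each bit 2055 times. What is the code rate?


Rate = k/n = 1/2055

1/2055


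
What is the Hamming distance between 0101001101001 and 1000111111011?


Count differing positions: ^ ^ . ^ ^ ^ . . ^ . . ^ . = 7 differences

7


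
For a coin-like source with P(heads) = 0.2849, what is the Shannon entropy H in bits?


H = -p*log2(p) - (1-p)*log2(1-p). -0.2849*log2(0.2849) = 0.516089; -0.7151*log2(0.7151) = 0.345953. H = 0.516089 + 0.345953 = 0.862

0.862 bits


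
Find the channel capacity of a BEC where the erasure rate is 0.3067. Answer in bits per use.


C = 1 - epsilon = 1 - 0.3067 = 0.6933

0.6933 bits


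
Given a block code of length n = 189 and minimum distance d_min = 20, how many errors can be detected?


Detection capability = d_min - 1 = 20 - 1 = 19

19 errors


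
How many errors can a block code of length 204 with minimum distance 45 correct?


Correction capability = floor((d-1)/2) = floor((45-1)/2) = 22

22 errors


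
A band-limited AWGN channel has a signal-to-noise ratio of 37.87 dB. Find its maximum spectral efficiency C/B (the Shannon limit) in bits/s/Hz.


SNR_linear = 10^(37.87/10) = 6123.5039; C/B = log2(1 + SNR_linear) = log2(1 + 6123.5039) = 12.5804

12.5804 bits/s/Hz


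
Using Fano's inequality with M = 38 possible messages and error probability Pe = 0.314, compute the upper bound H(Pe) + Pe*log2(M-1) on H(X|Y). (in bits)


H(Pe) = -Pe*log2(Pe) - (1-Pe)*log2(1-Pe) = -0.314*log2(0.314) - 0.686*log2(0.686) = 0.524745 + 0.372992 = 0.8977. Pe*log2(M-1) = 0.314*log2(37) = 1.635768. Bound = H(Pe) + Pe*log2(M-1) = 0.524745 + 0.372992 + 1.635768 = 2.5335

2.5335 bits


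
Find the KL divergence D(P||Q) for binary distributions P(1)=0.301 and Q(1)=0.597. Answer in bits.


KL = p*log2(p/q) + (1-p)*log2((1-p)/(1-q)) = 0.301*log2(0.301/0.597) + 0.699*log2(0.699/0.403) = 0.258

0.258 bits


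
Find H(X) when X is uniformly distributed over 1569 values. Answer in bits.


H = log2(n) = log2(1569) = 10.6156

10.6156 bits


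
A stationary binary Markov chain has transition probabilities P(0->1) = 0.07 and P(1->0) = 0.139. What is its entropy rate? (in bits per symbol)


Stationary distribution: pi_0 = p10/(p01+p10) = 0.6651, pi_1 = 0.3349. Entropy rate H' = pi_0*H(p01) + pi_1*H(p10) = 0.6651*0.3659 + 0.3349*0.5816 = 0.4382

0.4382 bits/symbol


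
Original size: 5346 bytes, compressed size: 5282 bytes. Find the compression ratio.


Ratio = original / compressed = 5346 / 5282 = 1.0121

1.0121


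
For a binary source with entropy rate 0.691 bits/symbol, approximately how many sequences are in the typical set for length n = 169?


log2|A_typical| = nH = 169 * 0.691 = 116.779, so |A_typical| ~ 2^116.779 = 1.426e+35

1.426e+35


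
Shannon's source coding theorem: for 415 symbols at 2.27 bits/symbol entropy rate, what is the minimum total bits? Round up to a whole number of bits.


Minimum bits >= n * H = 415 * 2.27 = 942.05, rounded up to a whole number of bits = 943

943 bits


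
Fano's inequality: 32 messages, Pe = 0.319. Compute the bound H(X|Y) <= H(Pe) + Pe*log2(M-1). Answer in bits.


H(Pe) = -Pe*log2(Pe) - (1-Pe)*log2(1-Pe) = -0.319*log2(0.319) - 0.681*log2(0.681) = 0.525831 + 0.377460 = 0.9033. Pe*log2(M-1) = 0.319*log2(31) = 1.580389. Bound = H(Pe) + Pe*log2(M-1) = 0.525831 + 0.377460 + 1.580389 = 2.4837

2.4837 bits


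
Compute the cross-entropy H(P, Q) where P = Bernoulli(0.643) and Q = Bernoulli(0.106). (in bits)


H(P,Q) = -p*log2(q) - (1-p)*log2(1-q). -0.643*log2(0.106) = 2.081946; -0.357*log2(0.894) = 0.057710. H(P,Q) = 2.081946 + 0.057710 = 2.1397

2.1397 bits


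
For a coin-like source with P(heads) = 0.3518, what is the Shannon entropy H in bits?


H = -p*log2(p) - (1-p)*log2(1-p). -0.3518*log2(0.3518) = 0.530223; -0.6482*log2(0.6482) = 0.405442. H = 0.530223 + 0.405442 = 0.9357

0.9357 bits


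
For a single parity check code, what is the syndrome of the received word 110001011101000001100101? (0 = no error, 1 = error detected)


Syndrome = XOR of all bits = 1 XOR 1 XOR 0 XOR 0 XOR 0 XOR 1 XOR 0 XOR 1 XOR 1 XOR 1 XOR 0 XOR 1 XOR 0 XOR 0 XOR 0 XOR 0 XOR 0 XOR 1 XOR 1 XOR 0 XOR 0 XOR 1 XOR 0 XOR 1 = 1

1


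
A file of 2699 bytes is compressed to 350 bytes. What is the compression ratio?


Ratio = original / compressed = 2699 / 350 = 7.7114

7.7114


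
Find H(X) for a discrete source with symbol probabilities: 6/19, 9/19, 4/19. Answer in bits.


H = -sum(p_i * log2(p_i)). Terms: -(6/19)*log2(6/19) = 0.525147; -(9/19)*log2(9/19) = 0.510633; -(4/19)*log2(4/19) = 0.473248. H = 0.525147 + 0.510633 + 0.473248 = 1.509

1.509 bits


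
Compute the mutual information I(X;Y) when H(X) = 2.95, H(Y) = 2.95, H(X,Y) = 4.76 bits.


I(X;Y) = H(X) + H(Y) - H(X,Y) = 2.95 + 2.95 - 4.76 = 1.14

1.14 bits


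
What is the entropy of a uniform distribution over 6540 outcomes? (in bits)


H = log2(n) = log2(6540) = 12.6751

12.6751 bits


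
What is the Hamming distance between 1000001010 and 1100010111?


Count differing positions: . ^ . . . ^ ^ ^ . ^ = 5 differences

5


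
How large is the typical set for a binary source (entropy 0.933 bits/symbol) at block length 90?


log2|A_typical| = nH = 90 * 0.933 = 83.97, so |A_typical| ~ 2^83.97 = 1.894e+25

1.894e+25


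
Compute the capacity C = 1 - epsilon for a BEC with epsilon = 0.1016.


C = 1 - epsilon = 1 - 0.1016 = 0.8984

0.8984 bits


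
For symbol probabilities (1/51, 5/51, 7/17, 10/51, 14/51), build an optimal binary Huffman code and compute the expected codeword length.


Huffman construction (repeatedly merge the two least-probable nodes; each merge adds 1 bit to every symbol beneath it): 1/51 + 5/51 = 2/17; 2/17 + 10/51 = 16/51; 14/51 + 16/51 = 10/17; 7/17 + 10/17 = 1. Resulting codeword lengths (in the order the probabilities were given): (4, 4, 1, 3, 2). L_avg = sum(p_i * l_i) = 1/51*4 + 5/51*4 + 7/17*1 + 10/51*3 + 14/51*2 = 103/51 = 2.0196

2.0196 bits


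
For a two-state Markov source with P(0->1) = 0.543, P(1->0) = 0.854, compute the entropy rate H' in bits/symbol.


Stationary distribution: pi_0 = p10/(p01+p10) = 0.6113, pi_1 = 0.3887. Entropy rate H' = pi_0*H(p01) + pi_1*H(p10) = 0.6113*0.9947 + 0.3887*0.5997 = 0.8412

0.8412 bits/symbol


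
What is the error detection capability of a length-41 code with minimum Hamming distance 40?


Detection capability = d_min - 1 = 40 - 1 = 39

39 errors


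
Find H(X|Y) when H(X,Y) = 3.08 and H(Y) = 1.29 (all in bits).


H(X|Y) = H(X,Y) - H(Y) = 3.08 - 1.29 = 1.79

1.79 bits


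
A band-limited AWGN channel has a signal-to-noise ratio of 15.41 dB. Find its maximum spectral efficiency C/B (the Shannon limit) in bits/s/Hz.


SNR_linear = 10^(15.41/10) = 34.7536; C/B = log2(1 + SNR_linear) = log2(1 + 34.7536) = 5.16

5.16 bits/s/Hz


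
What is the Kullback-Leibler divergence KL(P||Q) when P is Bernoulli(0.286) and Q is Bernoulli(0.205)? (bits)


KL = p*log2(p/q) + (1-p)*log2((1-p)/(1-q)) = 0.286*log2(0.286/0.205) + 0.714*log2(0.714/0.795) = 0.0267

0.0267 bits


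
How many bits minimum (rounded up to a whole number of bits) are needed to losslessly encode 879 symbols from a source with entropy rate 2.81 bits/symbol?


Minimum bits >= n * H = 879 * 2.81 = 2469.99, rounded up to a whole number of bits = 2470

2470 bits


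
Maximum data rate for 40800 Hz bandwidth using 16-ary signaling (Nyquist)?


Rate = 2 * B * log2(M) = 2 * 40800 * 4.0 = 326400.0

326400.0 bps


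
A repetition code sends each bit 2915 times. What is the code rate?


Rate = k/n = 1/2915

1/2915


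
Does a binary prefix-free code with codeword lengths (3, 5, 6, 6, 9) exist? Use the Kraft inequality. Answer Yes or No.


Kraft sum = sum(2^(-l_i)) = 0.1895, need <= 1. Result: satisfied (a binary prefix-free code with these lengths exists)

Yes


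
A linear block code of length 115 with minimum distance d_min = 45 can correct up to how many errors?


Correction capability = floor((d-1)/2) = floor((45-1)/2) = 22

22 errors


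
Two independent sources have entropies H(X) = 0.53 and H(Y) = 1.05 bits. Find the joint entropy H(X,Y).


For independent variables, H(X,Y) = H(X) + H(Y) = 0.53 + 1.05 = 1.58

1.58 bits


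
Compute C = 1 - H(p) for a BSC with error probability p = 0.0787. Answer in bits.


H(p) = -p*log2(p) - (1-p)*log2(1-p) = -0.0787*log2(0.0787) - 0.9213*log2(0.9213) = 0.288632 + 0.108950 = 0.3976. C = 1 - H(p) = 1 - 0.3976 = 0.6024

0.6024 bits


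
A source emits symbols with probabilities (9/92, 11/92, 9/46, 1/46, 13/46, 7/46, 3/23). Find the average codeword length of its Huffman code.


Huffman construction (repeatedly merge the two least-probable nodes; each merge adds 1 bit to every symbol beneath it): 1/46 + 9/92 = 11/92; 11/92 + 11/92 = 11/46; 3/23 + 7/46 = 13/46; 9/46 + 11/46 = 10/23; 13/46 + 13/46 = 13/23; 10/23 + 13/23 = 1. Resulting codeword lengths (in the order the probabilities were given): (4, 3, 2, 4, 2, 3, 3). L_avg = sum(p_i * l_i) = 9/92*4 + 11/92*3 + 9/46*2 + 1/46*4 + 13/46*2 + 7/46*3 + 3/23*3 = 243/92 = 2.6413

2.6413 bits


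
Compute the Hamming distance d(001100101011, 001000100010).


Count differing positions: . . . ^ . . . . ^ . . ^ = 3 differences

3


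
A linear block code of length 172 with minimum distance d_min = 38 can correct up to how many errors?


Correction capability = floor((d-1)/2) = floor((38-1)/2) = 18

18 errors


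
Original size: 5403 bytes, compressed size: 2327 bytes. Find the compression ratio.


Ratio = original / compressed = 5403 / 2327 = 2.3219

2.3219


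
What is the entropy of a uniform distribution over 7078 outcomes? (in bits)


H = log2(n) = log2(7078) = 12.7891

12.7891 bits


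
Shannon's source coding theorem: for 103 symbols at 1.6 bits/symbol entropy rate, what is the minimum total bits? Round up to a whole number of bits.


Minimum bits >= n * H = 103 * 1.6 = 164.8, rounded up to a whole number of bits = 165

165 bits


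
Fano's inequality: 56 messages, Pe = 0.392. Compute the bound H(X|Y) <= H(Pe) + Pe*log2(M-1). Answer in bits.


H(Pe) = -Pe*log2(Pe) - (1-Pe)*log2(1-Pe) = -0.392*log2(0.392) - 0.608*log2(0.608) = 0.529621 + 0.436457 = 0.9661. Pe*log2(M-1) = 0.392*log2(55) = 2.266293. Bound = H(Pe) + Pe*log2(M-1) = 0.529621 + 0.436457 + 2.266293 = 3.2324

3.2324 bits


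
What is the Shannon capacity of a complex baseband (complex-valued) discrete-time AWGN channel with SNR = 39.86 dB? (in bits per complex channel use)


SNR_linear = 10^(39.86/10) = 9682.7786; C = log2(1 + SNR_linear) = log2(1 + 9682.7786) = 13.2414

13.2414 bits/channel use


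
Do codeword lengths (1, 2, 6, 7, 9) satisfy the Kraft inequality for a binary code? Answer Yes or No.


Kraft sum = sum(2^(-l_i)) = 0.7754, need <= 1. Result: satisfied (a binary prefix-free code with these lengths exists)

Yes


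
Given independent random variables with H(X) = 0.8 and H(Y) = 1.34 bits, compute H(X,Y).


For independent variables, H(X,Y) = H(X) + H(Y) = 0.8 + 1.34 = 2.14

2.14 bits


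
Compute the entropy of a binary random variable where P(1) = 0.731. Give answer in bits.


H = -p*log2(p) - (1-p)*log2(1-p). -0.731*log2(0.731) = 0.330453; -0.269*log2(0.269) = 0.509573. H = 0.330453 + 0.509573 = 0.84

0.84 bits


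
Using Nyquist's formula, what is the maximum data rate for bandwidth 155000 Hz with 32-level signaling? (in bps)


Rate = 2 * B * log2(M) = 2 * 155000 * 5.0 = 1550000.0

1550000.0 bps


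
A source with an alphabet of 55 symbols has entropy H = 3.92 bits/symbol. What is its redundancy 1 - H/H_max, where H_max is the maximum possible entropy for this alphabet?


H_max = log2(K) = log2(55) = 5.7814 bits/symbol. Redundancy = 1 - H/H_max = 1 - 3.92/5.7814 = 1 - 0.678 = 0.322

0.322


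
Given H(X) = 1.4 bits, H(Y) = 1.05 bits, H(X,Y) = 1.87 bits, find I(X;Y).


I(X;Y) = H(X) + H(Y) - H(X,Y) = 1.4 + 1.05 - 1.87 = 0.58

0.58 bits


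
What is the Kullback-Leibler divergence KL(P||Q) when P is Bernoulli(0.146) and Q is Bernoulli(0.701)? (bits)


KL = p*log2(p/q) + (1-p)*log2((1-p)/(1-q)) = 0.146*log2(0.146/0.701) + 0.854*log2(0.854/0.299) = 0.9626

0.9626 bits


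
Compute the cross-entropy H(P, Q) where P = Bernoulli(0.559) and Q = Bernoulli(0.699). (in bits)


H(P,Q) = -p*log2(q) - (1-p)*log2(1-q). -0.559*log2(0.699) = 0.288799; -0.441*log2(0.301) = 0.763885. H(P,Q) = 0.288799 + 0.763885 = 1.0527

1.0527 bits


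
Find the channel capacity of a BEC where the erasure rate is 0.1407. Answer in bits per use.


C = 1 - epsilon = 1 - 0.1407 = 0.8593

0.8593 bits


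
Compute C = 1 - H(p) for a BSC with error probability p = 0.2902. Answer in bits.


H(p) = -p*log2(p) - (1-p)*log2(1-p) = -0.2902*log2(0.2902) - 0.7098*log2(0.7098) = 0.517972 + 0.351007 = 0.869. C = 1 - H(p) = 1 - 0.869 = 0.131

0.131 bits


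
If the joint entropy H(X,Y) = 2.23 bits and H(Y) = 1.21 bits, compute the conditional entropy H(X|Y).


H(X|Y) = H(X,Y) - H(Y) = 2.23 - 1.21 = 1.02

1.02 bits


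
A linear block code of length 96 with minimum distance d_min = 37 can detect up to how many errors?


Detection capability = d_min - 1 = 37 - 1 = 36

36 errors


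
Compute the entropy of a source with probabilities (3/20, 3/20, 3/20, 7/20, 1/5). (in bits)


H = -sum(p_i * log2(p_i)). Terms: -(3/20)*log2(3/20) = 0.410545; -(3/20)*log2(3/20) = 0.410545; -(3/20)*log2(3/20) = 0.410545; -(7/20)*log2(7/20) = 0.530101; -(1/5)*log2(1/5) = 0.464386. H = 0.410545 + 0.410545 + 0.410545 + 0.530101 + 0.464386 = 2.2261

2.2261 bits


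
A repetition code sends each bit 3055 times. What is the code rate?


Rate = k/n = 1/3055

1/3055


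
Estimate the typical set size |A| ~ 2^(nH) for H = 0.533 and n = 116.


log2|A_typical| = nH = 116 * 0.533 = 61.828, so |A_typical| ~ 2^61.828 = 4.093e+18

4.093e+18


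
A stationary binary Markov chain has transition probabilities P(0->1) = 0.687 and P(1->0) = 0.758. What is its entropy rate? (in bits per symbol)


Stationary distribution: pi_0 = p10/(p01+p10) = 0.5246, pi_1 = 0.4754. Entropy rate H' = pi_0*H(p01) + pi_1*H(p10) = 0.5246*0.8966 + 0.4754*0.7984 = 0.8499

0.8499 bits/symbol


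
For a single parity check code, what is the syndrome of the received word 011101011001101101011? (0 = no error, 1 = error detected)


Syndrome = XOR of all bits = 0 XOR 1 XOR 1 XOR 1 XOR 0 XOR 1 XOR 0 XOR 1 XOR 1 XOR 0 XOR 0 XOR 1 XOR 1 XOR 0 XOR 1 XOR 1 XOR 0 XOR 1 XOR 0 XOR 1 XOR 1 = 1

1


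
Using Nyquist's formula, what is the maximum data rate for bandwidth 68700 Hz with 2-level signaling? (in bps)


Rate = 2 * B * log2(M) = 2 * 68700 * 1.0 = 137400.0

137400.0 bps


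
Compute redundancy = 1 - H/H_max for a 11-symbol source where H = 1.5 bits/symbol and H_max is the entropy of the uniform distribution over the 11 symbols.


H_max = log2(K) = log2(11) = 3.4594 bits/symbol. Redundancy = 1 - H/H_max = 1 - 1.5/3.4594 = 1 - 0.4336 = 0.5664

0.5664


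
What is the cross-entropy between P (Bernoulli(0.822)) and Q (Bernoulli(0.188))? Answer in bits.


H(P,Q) = -p*log2(q) - (1-p)*log2(1-q). -0.822*log2(0.188) = 1.982003; -0.178*log2(0.812) = 0.053480. H(P,Q) = 1.982003 + 0.053480 = 2.0355

2.0355 bits


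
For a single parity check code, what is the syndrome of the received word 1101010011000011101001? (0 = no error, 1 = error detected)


Syndrome = XOR of all bits = 1 XOR 1 XOR 0 XOR 1 XOR 0 XOR 1 XOR 0 XOR 0 XOR 1 XOR 1 XOR 0 XOR 0 XOR 0 XOR 0 XOR 1 XOR 1 XOR 1 XOR 0 XOR 1 XOR 0 XOR 0 XOR 1 = 1

1


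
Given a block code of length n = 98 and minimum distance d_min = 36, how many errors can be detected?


Detection capability = d_min - 1 = 36 - 1 = 35

35 errors


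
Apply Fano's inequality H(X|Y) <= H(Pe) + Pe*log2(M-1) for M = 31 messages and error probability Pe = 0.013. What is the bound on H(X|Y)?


H(Pe) = -Pe*log2(Pe) - (1-Pe)*log2(1-Pe) = -0.013*log2(0.013) - 0.987*log2(0.987) = 0.081449 + 0.018633 = 0.1001. Pe*log2(M-1) = 0.013*log2(30) = 0.063790. Bound = H(Pe) + Pe*log2(M-1) = 0.081449 + 0.018633 + 0.063790 = 0.1639

0.1639 bits


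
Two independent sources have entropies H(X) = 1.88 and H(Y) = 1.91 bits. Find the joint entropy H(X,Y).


For independent variables, H(X,Y) = H(X) + H(Y) = 1.88 + 1.91 = 3.79

3.79 bits


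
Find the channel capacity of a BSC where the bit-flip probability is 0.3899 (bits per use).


H(p) = -p*log2(p) - (1-p)*log2(1-p) = -0.3899*log2(0.3899) - 0.6101*log2(0.6101) = 0.529805 + 0.434930 = 0.9647. C = 1 - H(p) = 1 - 0.9647 = 0.0353

0.0353 bits


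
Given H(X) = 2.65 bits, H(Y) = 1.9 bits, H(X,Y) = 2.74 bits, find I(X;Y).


I(X;Y) = H(X) + H(Y) - H(X,Y) = 2.65 + 1.9 - 2.74 = 1.81

1.81 bits


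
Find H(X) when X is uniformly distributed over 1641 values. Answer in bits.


H = log2(n) = log2(1641) = 10.6804

10.6804 bits
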